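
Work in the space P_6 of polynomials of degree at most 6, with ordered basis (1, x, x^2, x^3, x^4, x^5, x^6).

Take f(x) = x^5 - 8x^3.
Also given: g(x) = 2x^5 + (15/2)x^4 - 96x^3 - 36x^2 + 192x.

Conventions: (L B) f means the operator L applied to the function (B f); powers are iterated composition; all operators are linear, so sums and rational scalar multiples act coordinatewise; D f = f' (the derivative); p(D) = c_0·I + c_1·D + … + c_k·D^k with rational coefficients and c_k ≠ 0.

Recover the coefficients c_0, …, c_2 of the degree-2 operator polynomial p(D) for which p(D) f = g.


c_0 = 2, c_1 = 3/2, c_2 = -4

D^0 f = x^5 - 8x^3
D^1 f = 5x^4 - 24x^2
D^2 f = 20x^3 - 48x
matching coefficients of g against c_0 f + c_1 Df + … from the top degree down determines the c_i
solution: c_0 = 2, c_1 = 3/2, c_2 = -4


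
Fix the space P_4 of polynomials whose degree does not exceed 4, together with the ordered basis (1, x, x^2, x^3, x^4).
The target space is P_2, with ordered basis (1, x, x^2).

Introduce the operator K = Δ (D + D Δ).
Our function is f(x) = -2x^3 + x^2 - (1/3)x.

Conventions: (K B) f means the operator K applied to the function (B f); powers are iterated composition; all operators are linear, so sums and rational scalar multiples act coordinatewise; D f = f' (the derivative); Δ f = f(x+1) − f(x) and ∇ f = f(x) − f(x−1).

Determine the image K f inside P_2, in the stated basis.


D f = -6x^2 + 2x - 1/3
Δ f = -6x^2 - 4x - 4/3
D Δ f = -12x - 4
(D + D Δ) f = -6x^2 - 10x - 13/3
Δ (D + D Δ) f = -12x - 16

the image equals g(x) = -12x - 16


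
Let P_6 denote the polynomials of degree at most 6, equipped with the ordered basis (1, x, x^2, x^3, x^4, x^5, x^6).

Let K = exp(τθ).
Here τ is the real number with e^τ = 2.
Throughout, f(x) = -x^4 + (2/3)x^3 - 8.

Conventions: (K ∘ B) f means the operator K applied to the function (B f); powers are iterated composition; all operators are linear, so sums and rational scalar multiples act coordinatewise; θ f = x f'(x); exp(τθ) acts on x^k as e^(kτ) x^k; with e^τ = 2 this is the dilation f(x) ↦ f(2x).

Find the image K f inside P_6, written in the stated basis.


exp(τθ) x^k = e^(kτ) x^k; with e^τ = 2 this sends x^k to 2^k x^k
x^3 ↦ 8 x^3
x^4 ↦ 16 x^4
applying this coordinatewise to f: exp(τθ) f = -16x^4 + (16/3)x^3 - 8

the image equals g(x) = -16x^4 + (16/3)x^3 - 8


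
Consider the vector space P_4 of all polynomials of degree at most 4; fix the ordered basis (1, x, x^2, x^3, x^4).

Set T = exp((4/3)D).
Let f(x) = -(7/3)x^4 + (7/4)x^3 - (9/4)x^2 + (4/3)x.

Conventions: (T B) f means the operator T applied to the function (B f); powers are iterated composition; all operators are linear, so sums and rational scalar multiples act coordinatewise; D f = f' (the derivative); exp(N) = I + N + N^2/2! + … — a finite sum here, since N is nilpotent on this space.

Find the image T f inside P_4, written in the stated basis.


order-1 term: -(112/9)x^3 + 7x^2 - 6x + 16/9
order-2 term: -(224/9)x^2 + (28/3)x - 4
order-3 term: -(1792/81)x + 112/27
order-4 term: -1792/243
the series for exp((4/3)D) f terminates at order 4
exp((4/3)D) f = -(7/3)x^4 - (385/36)x^3 - (725/36)x^2 - (1414/81)x - 1324/243

g(x) = -(7/3)x^4 - (385/36)x^3 - (725/36)x^2 - (1414/81)x - 1324/243


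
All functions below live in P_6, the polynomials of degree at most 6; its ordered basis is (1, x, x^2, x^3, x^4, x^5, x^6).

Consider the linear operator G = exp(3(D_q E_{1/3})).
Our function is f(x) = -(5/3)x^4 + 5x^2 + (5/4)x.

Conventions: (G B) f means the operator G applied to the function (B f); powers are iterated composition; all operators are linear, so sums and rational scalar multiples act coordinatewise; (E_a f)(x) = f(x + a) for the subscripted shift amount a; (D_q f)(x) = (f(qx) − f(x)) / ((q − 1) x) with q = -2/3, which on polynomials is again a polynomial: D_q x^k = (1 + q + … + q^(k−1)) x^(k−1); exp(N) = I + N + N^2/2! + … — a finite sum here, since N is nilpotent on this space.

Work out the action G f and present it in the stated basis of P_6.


order-1 term: -(65/27)x^3 - (140/27)x^2 + (35/9)x + 1405/108
order-2 term: -(455/162)x^2 - (205/54)x - 5/9
order-3 term: -(455/486)x - 2755/486
order-4 term: -455/648
the series for exp(3(D_q E_{1/3})) f terminates at order 4
exp(3(D_q E_{1/3})) f = -(5/3)x^4 - (65/27)x^3 - (485/162)x^2 + (395/972)x + 11825/1944

the image equals g(x) = -(5/3)x^4 - (65/27)x^3 - (485/162)x^2 + (395/972)x + 11825/1944


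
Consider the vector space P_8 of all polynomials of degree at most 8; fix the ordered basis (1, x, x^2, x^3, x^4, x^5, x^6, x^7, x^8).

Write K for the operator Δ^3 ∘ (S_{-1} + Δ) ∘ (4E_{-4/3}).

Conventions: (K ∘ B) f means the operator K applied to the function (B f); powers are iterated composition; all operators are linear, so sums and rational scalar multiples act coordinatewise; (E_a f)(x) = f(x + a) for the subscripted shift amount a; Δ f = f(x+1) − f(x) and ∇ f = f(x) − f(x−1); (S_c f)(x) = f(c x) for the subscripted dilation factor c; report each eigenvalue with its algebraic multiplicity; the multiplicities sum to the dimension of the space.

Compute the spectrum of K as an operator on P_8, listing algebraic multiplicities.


λ = 0 (multiplicity 9)

image of 1: 0
image of x: 0
image of x^2: 0
image of x^3: -24
image of x^4: 96x + 368
image of x^5: -240x^2 - 880x - 5000/3
image of x^6: 480x^3 + 5520x^2 + 13840x + 117520/9
image of x^7: -840x^4 - 6160x^3 - 35000x^2 - (681520/9)x - 1651048/27
image of x^8: 1344x^5 + 25760x^4 + (387520/3)x^3 + (3290560/9)x^2 + (14606144/27)x + 27073648/81
the matrix is upper triangular; its diagonal is (0, 0, 0, 0, 0, 0, 0, 0, 0)
for a triangular matrix the eigenvalues are the diagonal entries, with algebraic multiplicity their repetition count


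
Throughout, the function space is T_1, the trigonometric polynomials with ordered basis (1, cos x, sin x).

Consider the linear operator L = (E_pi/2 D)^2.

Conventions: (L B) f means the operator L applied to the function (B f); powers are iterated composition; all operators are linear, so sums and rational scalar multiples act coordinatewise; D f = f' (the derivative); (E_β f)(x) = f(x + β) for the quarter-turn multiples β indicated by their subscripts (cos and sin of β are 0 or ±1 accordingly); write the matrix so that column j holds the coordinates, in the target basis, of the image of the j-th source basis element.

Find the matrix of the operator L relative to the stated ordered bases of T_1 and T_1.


the matrix is [[0, 0, 0]; [0, 1, 0]; [0, 0, 1]] (rows listed top to bottom)

image of 1: 0
image of cos x: cos x
image of sin x: sin x
each image's coordinates form column j of the matrix


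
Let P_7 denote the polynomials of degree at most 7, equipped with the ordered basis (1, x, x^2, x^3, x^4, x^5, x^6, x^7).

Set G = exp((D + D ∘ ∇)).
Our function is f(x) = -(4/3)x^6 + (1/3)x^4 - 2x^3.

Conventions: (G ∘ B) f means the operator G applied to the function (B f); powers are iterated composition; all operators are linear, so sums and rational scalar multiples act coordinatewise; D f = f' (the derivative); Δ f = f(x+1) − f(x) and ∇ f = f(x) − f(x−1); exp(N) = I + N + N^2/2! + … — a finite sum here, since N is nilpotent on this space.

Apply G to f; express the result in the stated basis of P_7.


the result is g(x) = -(4/3)x^6 - 8x^5 - (179/3)x^4 - (322/3)x^3 - 340x^2 - (182/3)x - 635/3

order-1 term: -8x^5 - 40x^4 + (244/3)x^3 - 82x^2 + 24x - 2/3
order-2 term: -20x^4 - 160x^3 + 2x^2 + 322x - 252
order-3 term: -(80/3)x^3 - 240x^2 - (716/3)x + 242
order-4 term: -20x^2 - 160x - 479/3
order-5 term: -8x - 40
order-6 term: -4/3
the series for exp((D + D ∘ ∇)) f terminates at order 6
exp((D + D ∘ ∇)) f = -(4/3)x^6 - 8x^5 - (179/3)x^4 - (322/3)x^3 - 340x^2 - (182/3)x - 635/3


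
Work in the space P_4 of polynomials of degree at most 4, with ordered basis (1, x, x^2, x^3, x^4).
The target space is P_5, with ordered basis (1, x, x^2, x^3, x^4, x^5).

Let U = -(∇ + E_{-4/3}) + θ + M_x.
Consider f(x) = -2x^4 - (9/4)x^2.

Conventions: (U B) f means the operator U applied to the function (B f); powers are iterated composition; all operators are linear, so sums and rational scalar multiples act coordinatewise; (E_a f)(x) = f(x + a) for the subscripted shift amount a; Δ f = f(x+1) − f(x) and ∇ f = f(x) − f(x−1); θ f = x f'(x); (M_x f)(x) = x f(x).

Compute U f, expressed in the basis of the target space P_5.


∇ f = -8x^3 + 12x^2 - (25/2)x + 17/4
E_{-4/3} f = -2x^4 + (32/3)x^3 - (283/12)x^2 + (674/27)x - 836/81
(∇ + E_{-4/3}) f = -2x^4 + (8/3)x^3 - (139/12)x^2 + (673/54)x - 1967/324
(-(∇ + E_{-4/3})) f = 2x^4 - (8/3)x^3 + (139/12)x^2 - (673/54)x + 1967/324
θ f = -8x^4 - (9/2)x^2
M_x f = -2x^5 - (9/4)x^3
(-(∇ + E_{-4/3}) + θ + M_x) f = -2x^5 - 6x^4 - (59/12)x^3 + (85/12)x^2 - (673/54)x + 1967/324

the image equals g(x) = -2x^5 - 6x^4 - (59/12)x^3 + (85/12)x^2 - (673/54)x + 1967/324


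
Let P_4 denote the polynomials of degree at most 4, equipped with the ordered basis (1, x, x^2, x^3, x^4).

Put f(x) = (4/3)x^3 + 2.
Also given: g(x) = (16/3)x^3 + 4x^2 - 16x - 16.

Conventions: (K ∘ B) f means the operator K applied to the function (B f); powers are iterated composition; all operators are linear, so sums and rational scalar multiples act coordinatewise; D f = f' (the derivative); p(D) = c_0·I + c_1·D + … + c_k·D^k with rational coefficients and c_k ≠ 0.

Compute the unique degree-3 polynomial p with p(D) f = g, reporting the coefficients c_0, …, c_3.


D^0 f = (4/3)x^3 + 2
D^1 f = 4x^2
D^2 f = 8x
D^3 f = 8
matching coefficients of g against c_0 f + c_1 Df + … from the top degree down determines the c_i
solution: c_0 = 4, c_1 = 1, c_2 = -2, c_3 = -3

p(D) = 4·I + D − 2·D^2 − 3·D^3, i.e. c_0 = 4, c_1 = 1, c_2 = -2, c_3 = -3


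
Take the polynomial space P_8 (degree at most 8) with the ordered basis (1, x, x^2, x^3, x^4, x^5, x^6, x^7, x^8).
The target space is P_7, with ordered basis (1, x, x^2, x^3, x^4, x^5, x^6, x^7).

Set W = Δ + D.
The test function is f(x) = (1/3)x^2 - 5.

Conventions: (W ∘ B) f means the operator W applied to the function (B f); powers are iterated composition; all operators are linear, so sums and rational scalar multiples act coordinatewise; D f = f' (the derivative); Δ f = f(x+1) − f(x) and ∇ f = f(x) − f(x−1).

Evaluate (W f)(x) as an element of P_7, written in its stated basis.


the result is g(x) = (4/3)x + 1/3

Δ f = (2/3)x + 1/3
D f = (2/3)x
(Δ + D) f = (4/3)x + 1/3


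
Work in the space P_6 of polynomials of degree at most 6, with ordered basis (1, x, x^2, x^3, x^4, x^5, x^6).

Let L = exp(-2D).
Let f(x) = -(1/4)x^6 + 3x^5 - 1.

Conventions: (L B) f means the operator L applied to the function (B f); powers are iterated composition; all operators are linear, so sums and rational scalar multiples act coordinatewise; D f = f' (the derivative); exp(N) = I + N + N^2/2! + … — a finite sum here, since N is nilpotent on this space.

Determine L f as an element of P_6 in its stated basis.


g(x) = -(1/4)x^6 + 6x^5 - 45x^4 + 160x^3 - 300x^2 + 288x - 113

order-1 term: 3x^5 - 30x^4
order-2 term: -15x^4 + 120x^3
order-3 term: 40x^3 - 240x^2
order-4 term: -60x^2 + 240x
order-5 term: 48x - 96
order-6 term: -16
the series for exp(-2D) f terminates at order 6
exp(-2D) f = -(1/4)x^6 + 6x^5 - 45x^4 + 160x^3 - 300x^2 + 288x - 113


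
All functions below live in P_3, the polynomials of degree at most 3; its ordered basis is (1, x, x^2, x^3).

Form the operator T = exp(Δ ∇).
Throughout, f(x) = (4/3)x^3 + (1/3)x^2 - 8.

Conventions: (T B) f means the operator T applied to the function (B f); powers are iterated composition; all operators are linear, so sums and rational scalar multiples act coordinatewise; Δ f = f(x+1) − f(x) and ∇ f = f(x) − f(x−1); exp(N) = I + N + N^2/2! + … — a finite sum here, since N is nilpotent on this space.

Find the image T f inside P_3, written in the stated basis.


order-1 term: 8x + 2/3
the series for exp(Δ ∇) f terminates at order 1
exp(Δ ∇) f = (4/3)x^3 + (1/3)x^2 + 8x - 22/3

the image equals g(x) = (4/3)x^3 + (1/3)x^2 + 8x - 22/3


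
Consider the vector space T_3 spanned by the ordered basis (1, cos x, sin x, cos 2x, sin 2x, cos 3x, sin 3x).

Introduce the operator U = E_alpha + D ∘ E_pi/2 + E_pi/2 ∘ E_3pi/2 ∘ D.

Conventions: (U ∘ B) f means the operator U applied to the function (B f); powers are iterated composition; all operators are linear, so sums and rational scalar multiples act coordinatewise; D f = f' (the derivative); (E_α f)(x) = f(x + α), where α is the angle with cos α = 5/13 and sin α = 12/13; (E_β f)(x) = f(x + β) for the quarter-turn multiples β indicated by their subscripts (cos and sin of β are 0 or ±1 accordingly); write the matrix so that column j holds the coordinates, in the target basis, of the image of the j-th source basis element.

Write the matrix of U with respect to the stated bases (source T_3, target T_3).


the matrix is [[1, 0, 0, 0, 0, 0, 0]; [0, -8/13, 25/13, 0, 0, 0, 0]; [0, -25/13, -8/13, 0, 0, 0, 0]; [0, 0, 0, -119/169, 120/169, 0, 0]; [0, 0, 0, -120/169, -119/169, 0, 0]; [0, 0, 0, 0, 0, 4556/2197, 5763/2197]; [0, 0, 0, 0, 0, -5763/2197, 4556/2197]] (rows listed top to bottom)

image of 1: 1
image of cos x: -(8/13)cos x - (25/13)sin x
image of sin x: (25/13)cos x - (8/13)sin x
image of cos 2x: -(119/169)cos 2x - (120/169)sin 2x
image of sin 2x: (120/169)cos 2x - (119/169)sin 2x
image of cos 3x: (4556/2197)cos 3x - (5763/2197)sin 3x
image of sin 3x: (5763/2197)cos 3x + (4556/2197)sin 3x
each image's coordinates form column j of the matrix


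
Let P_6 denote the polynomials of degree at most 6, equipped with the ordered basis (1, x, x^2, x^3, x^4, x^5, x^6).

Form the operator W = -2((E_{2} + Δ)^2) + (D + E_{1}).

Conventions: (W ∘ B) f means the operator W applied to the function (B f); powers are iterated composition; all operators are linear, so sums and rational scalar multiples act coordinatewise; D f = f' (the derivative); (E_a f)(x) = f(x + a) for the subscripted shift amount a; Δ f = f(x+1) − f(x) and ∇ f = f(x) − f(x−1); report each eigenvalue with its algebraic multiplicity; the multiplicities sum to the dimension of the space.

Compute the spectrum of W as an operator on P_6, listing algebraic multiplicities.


image of 1: -1
image of x: -x - 10
image of x^2: -x^2 - 20x - 55
image of x^3: -x^3 - 30x^2 - 165x - 215
image of x^4: -x^4 - 40x^3 - 330x^2 - 860x - 799
image of x^5: -x^5 - 50x^4 - 550x^3 - 2150x^2 - 3995x - 2951
image of x^6: -x^6 - 60x^5 - 825x^4 - 4300x^3 - 11985x^2 - 17706x - 10975
the matrix is upper triangular; its diagonal is (-1, -1, -1, -1, -1, -1, -1)
for a triangular matrix the eigenvalues are the diagonal entries, with algebraic multiplicity their repetition count

λ = -1 (multiplicity 7)


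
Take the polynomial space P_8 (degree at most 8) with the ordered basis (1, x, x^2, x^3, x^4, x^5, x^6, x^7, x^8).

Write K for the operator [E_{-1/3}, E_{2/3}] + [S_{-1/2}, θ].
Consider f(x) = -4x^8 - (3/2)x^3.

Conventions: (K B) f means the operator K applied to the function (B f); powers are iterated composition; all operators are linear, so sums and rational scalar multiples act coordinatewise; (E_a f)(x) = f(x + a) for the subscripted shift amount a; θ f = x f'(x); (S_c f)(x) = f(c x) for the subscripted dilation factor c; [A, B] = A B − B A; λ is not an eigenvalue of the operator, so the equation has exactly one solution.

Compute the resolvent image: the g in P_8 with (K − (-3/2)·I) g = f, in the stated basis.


write g with unknown coordinates in the stated basis and equate coefficients in (K − (-3/2)·I) g = f
solving from the highest basis element down gives g = -(8/3)x^8 - x^3
check: K g = 0
so K g − (-3/2)·g = -4x^8 - (3/2)x^3 = f ✓

the image equals g(x) = -(8/3)x^8 - x^3


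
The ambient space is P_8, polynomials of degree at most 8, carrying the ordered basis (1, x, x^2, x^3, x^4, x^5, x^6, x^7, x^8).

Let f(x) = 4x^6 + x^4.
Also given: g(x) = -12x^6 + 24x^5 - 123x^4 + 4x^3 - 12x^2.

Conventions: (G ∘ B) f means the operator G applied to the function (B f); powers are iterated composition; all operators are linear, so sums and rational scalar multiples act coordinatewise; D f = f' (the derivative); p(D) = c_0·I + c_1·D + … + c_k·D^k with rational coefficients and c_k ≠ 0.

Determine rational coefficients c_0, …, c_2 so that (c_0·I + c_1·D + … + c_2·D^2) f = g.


D^0 f = 4x^6 + x^4
D^1 f = 24x^5 + 4x^3
D^2 f = 120x^4 + 12x^2
matching coefficients of g against c_0 f + c_1 Df + … from the top degree down determines the c_i
solution: c_0 = -3, c_1 = 1, c_2 = -1

p(D) = -3·I + D − D^2, i.e. c_0 = -3, c_1 = 1, c_2 = -1


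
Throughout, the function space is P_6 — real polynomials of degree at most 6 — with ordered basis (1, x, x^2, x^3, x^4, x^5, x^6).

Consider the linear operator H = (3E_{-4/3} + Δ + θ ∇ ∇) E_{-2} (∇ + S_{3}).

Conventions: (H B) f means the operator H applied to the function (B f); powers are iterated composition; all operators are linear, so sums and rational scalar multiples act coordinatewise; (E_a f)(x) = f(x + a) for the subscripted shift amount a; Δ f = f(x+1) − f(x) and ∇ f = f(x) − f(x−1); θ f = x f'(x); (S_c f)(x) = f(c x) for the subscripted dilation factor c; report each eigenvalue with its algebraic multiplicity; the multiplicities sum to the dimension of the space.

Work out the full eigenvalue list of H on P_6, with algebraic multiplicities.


λ = 3 (multiplicity 1), λ = 9 (multiplicity 1), λ = 27 (multiplicity 1), λ = 81 (multiplicity 1), λ = 243 (multiplicity 1), λ = 729 (multiplicity 1), λ = 2187 (multiplicity 1)

image of 1: 3
image of x: 9x - 24
image of x^2: 27x^2 - 156x + 252
image of x^3: 81x^3 - 720x^2 + 2556x - 2690
image of x^4: 243x^4 - 2904x^3 + 16560x^2 - 39056x + 253328/9
image of x^5: 729x^5 - 10920x^4 + 88080x^3 - 339140x^2 + (5056360/9)x - 7811038/27
image of x^6: 2187x^6 - 39348x^5 + 418860x^4 - 2302480x^3 + (18838780/3)x^2 - (69606632/9)x + 79351024/27
the matrix is upper triangular; its diagonal is (3, 9, 27, 81, 243, 729, 2187)
for a triangular matrix the eigenvalues are the diagonal entries, with algebraic multiplicity their repetition count


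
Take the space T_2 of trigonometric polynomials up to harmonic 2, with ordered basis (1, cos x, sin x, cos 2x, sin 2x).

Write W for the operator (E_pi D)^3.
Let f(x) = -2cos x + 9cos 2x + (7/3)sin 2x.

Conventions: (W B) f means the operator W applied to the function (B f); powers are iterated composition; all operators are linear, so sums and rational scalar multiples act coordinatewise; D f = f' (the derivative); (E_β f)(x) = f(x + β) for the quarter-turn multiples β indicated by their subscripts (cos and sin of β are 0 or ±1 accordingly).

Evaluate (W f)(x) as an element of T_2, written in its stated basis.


D f = 2sin x + (14/3)cos 2x - 18sin 2x
E_pi D f = -2sin x + (14/3)cos 2x - 18sin 2x
D (E_pi D) f = -2cos x - 36cos 2x - (28/3)sin 2x
E_pi D (E_pi D) f = 2cos x - 36cos 2x - (28/3)sin 2x
D (E_pi D) (E_pi D) f = -2sin x - (56/3)cos 2x + 72sin 2x
E_pi D (E_pi D) (E_pi D) f = 2sin x - (56/3)cos 2x + 72sin 2x

g(x) = 2sin x - (56/3)cos 2x + 72sin 2x


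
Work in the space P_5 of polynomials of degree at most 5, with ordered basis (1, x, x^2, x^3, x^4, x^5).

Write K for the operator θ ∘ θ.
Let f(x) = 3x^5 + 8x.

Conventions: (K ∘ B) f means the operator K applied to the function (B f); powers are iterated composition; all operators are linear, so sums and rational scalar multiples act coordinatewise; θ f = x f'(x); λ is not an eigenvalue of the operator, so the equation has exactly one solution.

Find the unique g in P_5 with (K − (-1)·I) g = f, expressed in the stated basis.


write g with unknown coordinates in the stated basis and equate coefficients in (K − (-1)·I) g = f
solving from the highest basis element down gives g = (3/26)x^5 + 4x
check: K g = (75/26)x^5 + 4x
so K g − (-1)·g = 3x^5 + 8x = f ✓

g(x) = (3/26)x^5 + 4x


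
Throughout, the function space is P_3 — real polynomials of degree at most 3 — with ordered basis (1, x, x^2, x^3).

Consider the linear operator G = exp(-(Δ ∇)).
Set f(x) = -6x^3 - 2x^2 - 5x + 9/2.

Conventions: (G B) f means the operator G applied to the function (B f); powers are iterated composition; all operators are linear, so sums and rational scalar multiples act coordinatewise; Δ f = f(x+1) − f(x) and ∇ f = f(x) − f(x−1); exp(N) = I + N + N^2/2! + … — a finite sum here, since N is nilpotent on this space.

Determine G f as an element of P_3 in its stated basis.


g(x) = -6x^3 - 2x^2 + 31x + 17/2

order-1 term: 36x + 4
the series for exp(-(Δ ∇)) f terminates at order 1
exp(-(Δ ∇)) f = -6x^3 - 2x^2 + 31x + 17/2


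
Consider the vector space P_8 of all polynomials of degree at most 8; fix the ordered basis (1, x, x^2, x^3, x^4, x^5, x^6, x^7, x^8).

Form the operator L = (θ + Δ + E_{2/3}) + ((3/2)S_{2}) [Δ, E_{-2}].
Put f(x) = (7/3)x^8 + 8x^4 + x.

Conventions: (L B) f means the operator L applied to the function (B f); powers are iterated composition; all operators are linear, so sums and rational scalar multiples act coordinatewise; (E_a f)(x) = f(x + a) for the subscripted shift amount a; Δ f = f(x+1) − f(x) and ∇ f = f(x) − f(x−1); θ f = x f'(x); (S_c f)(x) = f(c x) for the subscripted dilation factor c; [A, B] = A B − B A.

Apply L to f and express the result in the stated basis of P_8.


g(x) = 21x^8 + (280/9)x^7 + (2548/27)x^6 + (13720/81)x^5 + (57250/243)x^4 + (146680/729)x^3 + (307060/2187)x^2 + (414922/6561)x + 269092/19683

θ f = (56/3)x^8 + 32x^4 + x
Δ f = (56/3)x^7 + (196/3)x^6 + (392/3)x^5 + (490/3)x^4 + (488/3)x^3 + (340/3)x^2 + (152/3)x + 34/3
E_{2/3} f = (7/3)x^8 + (112/9)x^7 + (784/27)x^6 + (3136/81)x^5 + (9784/243)x^4 + (28096/729)x^3 + (59200/2187)x^2 + (75937/6561)x + 46018/19683
(θ + Δ + E_{2/3}) f = 21x^8 + (280/9)x^7 + (2548/27)x^6 + (13720/81)x^5 + (57250/243)x^4 + (146680/729)x^3 + (307060/2187)x^2 + (414922/6561)x + 269092/19683
E_{-2} f = (7/3)x^8 - (112/3)x^7 + (784/3)x^6 - (3136/3)x^5 + (7864/3)x^4 - (12736/3)x^3 + (13120/3)x^2 - (7933/3)x + 2170/3
Δ E_{-2} f = (56/3)x^7 - 196x^6 + (2744/3)x^5 - 2450x^4 + (12248/3)x^3 - 4260x^2 + (7784/3)x - 714
Δ f = (56/3)x^7 + (196/3)x^6 + (392/3)x^5 + (490/3)x^4 + (488/3)x^3 + (340/3)x^2 + (152/3)x + 34/3
E_{-2} Δ f = (56/3)x^7 - 196x^6 + (2744/3)x^5 - 2450x^4 + (12248/3)x^3 - 4260x^2 + (7784/3)x - 714
[Δ, E_{-2}] f = 0
S_{2} [Δ, E_{-2}] f = 0
((3/2)S_{2}) [Δ, E_{-2}] f = 0
((θ + Δ + E_{2/3}) + ((3/2)S_{2}) [Δ, E_{-2}]) f = 21x^8 + (280/9)x^7 + (2548/27)x^6 + (13720/81)x^5 + (57250/243)x^4 + (146680/729)x^3 + (307060/2187)x^2 + (414922/6561)x + 269092/19683


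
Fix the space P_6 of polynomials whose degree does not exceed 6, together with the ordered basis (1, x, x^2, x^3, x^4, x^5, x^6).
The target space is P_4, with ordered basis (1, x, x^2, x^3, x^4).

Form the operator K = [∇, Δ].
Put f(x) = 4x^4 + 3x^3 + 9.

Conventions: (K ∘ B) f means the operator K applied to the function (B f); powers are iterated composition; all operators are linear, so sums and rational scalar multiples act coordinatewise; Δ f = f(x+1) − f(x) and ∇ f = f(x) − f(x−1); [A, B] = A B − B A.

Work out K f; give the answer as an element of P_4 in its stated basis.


Δ f = 16x^3 + 33x^2 + 25x + 7
∇ Δ f = 48x^2 + 18x + 8
∇ f = 16x^3 - 15x^2 + 7x - 1
Δ ∇ f = 48x^2 + 18x + 8
[∇, Δ] f = 0

g(x) = 0


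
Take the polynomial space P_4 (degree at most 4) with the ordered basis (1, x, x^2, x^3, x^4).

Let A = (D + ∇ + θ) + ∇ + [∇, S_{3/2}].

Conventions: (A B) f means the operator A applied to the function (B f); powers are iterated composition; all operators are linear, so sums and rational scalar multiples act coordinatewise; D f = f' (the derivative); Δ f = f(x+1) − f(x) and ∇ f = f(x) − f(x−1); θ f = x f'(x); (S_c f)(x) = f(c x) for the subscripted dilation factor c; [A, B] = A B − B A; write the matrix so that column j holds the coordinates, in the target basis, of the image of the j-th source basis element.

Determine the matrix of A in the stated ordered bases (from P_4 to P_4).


the matrix is [[0, 7/2, -13/4, 35/8, -97/16]; [0, 1, 15/2, -93/8, 89/4]; [0, 0, 2, 99/8, -231/8]; [0, 0, 0, 3, 75/4]; [0, 0, 0, 0, 4]] (rows listed top to bottom)

image of 1: 0
image of x: x + 7/2
image of x^2: 2x^2 + (15/2)x - 13/4
image of x^3: 3x^3 + (99/8)x^2 - (93/8)x + 35/8
image of x^4: 4x^4 + (75/4)x^3 - (231/8)x^2 + (89/4)x - 97/16
each image's coordinates form column j of the matrix


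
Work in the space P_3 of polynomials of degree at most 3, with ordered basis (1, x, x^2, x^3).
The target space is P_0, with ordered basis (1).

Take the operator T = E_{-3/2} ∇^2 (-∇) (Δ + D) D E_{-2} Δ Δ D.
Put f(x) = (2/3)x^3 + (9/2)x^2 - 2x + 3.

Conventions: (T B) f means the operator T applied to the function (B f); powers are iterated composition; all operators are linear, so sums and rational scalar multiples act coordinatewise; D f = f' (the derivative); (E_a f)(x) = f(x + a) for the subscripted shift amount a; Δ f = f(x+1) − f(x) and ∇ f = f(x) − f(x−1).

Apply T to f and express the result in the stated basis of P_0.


the image equals g(x) = 0

D f = 2x^2 + 9x - 2
Δ D f = 4x + 11
Δ Δ D f = 4
E_{-2} (Δ Δ D) f = 4
D (E_{-2} Δ Δ D) f = 0
Δ D (E_{-2} Δ Δ D) f = 0
D D (E_{-2} Δ Δ D) f = 0
(Δ + D) D (E_{-2} Δ Δ D) f = 0
∇ ((Δ + D) D E_{-2} Δ Δ D) f = 0
(-∇) ((Δ + D) D E_{-2} Δ Δ D) f = 0
∇ (-∇) ((Δ + D) D E_{-2} Δ Δ D) f = 0
∇ ∇ (-∇) ((Δ + D) D E_{-2} Δ Δ D) f = 0
E_{-3/2} (∇^2 (-∇)) ((Δ + D) D E_{-2} Δ Δ D) f = 0


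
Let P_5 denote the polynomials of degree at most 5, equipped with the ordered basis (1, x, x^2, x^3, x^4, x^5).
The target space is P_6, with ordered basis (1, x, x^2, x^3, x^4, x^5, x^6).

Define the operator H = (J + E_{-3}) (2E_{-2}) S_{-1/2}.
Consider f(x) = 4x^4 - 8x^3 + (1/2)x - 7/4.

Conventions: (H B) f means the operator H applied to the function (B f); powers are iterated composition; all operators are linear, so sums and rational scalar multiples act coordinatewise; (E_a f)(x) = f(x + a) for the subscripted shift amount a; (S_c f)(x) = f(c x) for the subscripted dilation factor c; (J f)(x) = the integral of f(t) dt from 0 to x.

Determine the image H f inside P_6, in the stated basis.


S_{-1/2} f = (1/4)x^4 + x^3 - (1/4)x - 7/4
E_{-2} S_{-1/2} f = (1/4)x^4 - x^3 + (15/4)x - 21/4
(2E_{-2}) S_{-1/2} f = (1/2)x^4 - 2x^3 + (15/2)x - 21/2
J (2E_{-2}) S_{-1/2} f = (1/10)x^5 - (1/2)x^4 + (15/4)x^2 - (21/2)x
E_{-3} (2E_{-2}) S_{-1/2} f = (1/2)x^4 - 8x^3 + 45x^2 - (201/2)x + 123/2
(J + E_{-3}) (2E_{-2}) S_{-1/2} f = (1/10)x^5 - 8x^3 + (195/4)x^2 - 111x + 123/2

the result is g(x) = (1/10)x^5 - 8x^3 + (195/4)x^2 - 111x + 123/2


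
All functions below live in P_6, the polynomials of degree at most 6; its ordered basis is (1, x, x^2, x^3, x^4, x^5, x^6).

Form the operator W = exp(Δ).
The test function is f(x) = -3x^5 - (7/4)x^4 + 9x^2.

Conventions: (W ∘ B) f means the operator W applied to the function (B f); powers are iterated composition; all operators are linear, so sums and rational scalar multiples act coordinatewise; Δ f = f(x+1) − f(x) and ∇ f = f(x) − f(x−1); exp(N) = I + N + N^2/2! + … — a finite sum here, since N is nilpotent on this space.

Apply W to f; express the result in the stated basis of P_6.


the image equals g(x) = -3x^5 - (67/4)x^4 - 67x^3 - 162x^2 - 242x - 657/4

order-1 term: -15x^4 - 37x^3 - (81/2)x^2 - 4x + 17/4
order-2 term: -30x^3 - (201/2)x^2 - 126x - 193/4
order-3 term: -30x^2 - 97x - 171/2
order-4 term: -15x - 127/4
order-5 term: -3
the series for exp(Δ) f terminates at order 5
exp(Δ) f = -3x^5 - (67/4)x^4 - 67x^3 - 162x^2 - 242x - 657/4


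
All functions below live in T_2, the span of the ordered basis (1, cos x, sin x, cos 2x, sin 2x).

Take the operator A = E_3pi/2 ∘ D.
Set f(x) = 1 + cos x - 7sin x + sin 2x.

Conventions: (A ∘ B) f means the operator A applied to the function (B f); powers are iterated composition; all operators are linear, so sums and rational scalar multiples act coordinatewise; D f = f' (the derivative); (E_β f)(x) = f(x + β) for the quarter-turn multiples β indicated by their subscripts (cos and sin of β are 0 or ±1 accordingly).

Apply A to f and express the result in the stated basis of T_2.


g(x) = cos x - 7sin x - 2cos 2x

D f = -7cos x - sin x + 2cos 2x
E_3pi/2 D f = cos x - 7sin x - 2cos 2x


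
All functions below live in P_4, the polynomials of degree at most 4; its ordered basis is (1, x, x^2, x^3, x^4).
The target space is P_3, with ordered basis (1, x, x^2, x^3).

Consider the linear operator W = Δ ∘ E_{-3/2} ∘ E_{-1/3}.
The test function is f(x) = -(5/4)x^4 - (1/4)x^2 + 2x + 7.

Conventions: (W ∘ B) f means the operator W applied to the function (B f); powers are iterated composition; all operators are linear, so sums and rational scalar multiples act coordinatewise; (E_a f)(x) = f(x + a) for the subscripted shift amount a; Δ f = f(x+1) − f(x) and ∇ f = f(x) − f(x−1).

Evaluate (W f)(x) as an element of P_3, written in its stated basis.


E_{-1/3} f = -(5/4)x^4 + (5/3)x^3 - (13/12)x^2 + (127/54)x + 1019/162
E_{-3/2} E_{-1/3} f = -(5/4)x^4 + (55/6)x^3 - (611/24)x^2 + (7285/216)x - 60281/5184
Δ (E_{-3/2} ∘ E_{-1/3}) f = -5x^3 + 20x^2 - (341/12)x + 437/27

the result is g(x) = -5x^3 + 20x^2 - (341/12)x + 437/27


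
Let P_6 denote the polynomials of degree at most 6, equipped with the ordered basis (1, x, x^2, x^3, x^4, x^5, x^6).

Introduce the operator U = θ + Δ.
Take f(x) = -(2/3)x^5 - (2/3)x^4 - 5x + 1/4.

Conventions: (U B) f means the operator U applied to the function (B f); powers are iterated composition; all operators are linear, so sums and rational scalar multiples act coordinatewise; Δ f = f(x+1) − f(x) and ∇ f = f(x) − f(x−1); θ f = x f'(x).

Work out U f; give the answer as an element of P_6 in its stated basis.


θ f = -(10/3)x^5 - (8/3)x^4 - 5x
Δ f = -(10/3)x^4 - (28/3)x^3 - (32/3)x^2 - 6x - 19/3
(θ + Δ) f = -(10/3)x^5 - 6x^4 - (28/3)x^3 - (32/3)x^2 - 11x - 19/3

g(x) = -(10/3)x^5 - 6x^4 - (28/3)x^3 - (32/3)x^2 - 11x - 19/3


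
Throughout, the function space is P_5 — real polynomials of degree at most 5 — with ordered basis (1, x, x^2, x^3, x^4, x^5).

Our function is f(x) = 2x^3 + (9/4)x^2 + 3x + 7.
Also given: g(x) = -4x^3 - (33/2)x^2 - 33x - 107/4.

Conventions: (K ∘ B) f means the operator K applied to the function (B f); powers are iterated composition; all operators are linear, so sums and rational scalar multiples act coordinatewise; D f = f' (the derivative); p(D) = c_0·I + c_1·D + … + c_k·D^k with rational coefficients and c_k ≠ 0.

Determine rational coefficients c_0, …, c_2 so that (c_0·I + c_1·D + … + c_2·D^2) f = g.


D^0 f = 2x^3 + (9/4)x^2 + 3x + 7
D^1 f = 6x^2 + (9/2)x + 3
D^2 f = 12x + 9/2
matching coefficients of g against c_0 f + c_1 Df + … from the top degree down determines the c_i
solution: c_0 = -2, c_1 = -2, c_2 = -3/2

p(D) = -2·I − 2·D − (3/2)·D^2, i.e. c_0 = -2, c_1 = -2, c_2 = -3/2


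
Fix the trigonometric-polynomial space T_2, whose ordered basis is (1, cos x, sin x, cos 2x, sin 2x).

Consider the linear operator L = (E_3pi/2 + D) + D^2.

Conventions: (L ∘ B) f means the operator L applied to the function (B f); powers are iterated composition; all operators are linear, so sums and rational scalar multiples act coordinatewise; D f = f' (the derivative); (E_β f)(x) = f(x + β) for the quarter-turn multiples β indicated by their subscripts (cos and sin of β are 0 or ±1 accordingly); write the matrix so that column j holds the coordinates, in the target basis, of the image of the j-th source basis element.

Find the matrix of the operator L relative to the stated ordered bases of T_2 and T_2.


image of 1: 1
image of cos x: -cos x
image of sin x: -sin x
image of cos 2x: -5cos 2x - 2sin 2x
image of sin 2x: 2cos 2x - 5sin 2x
each image's coordinates form column j of the matrix

the matrix is [[1, 0, 0, 0, 0]; [0, -1, 0, 0, 0]; [0, 0, -1, 0, 0]; [0, 0, 0, -5, 2]; [0, 0, 0, -2, -5]] (rows listed top to bottom)


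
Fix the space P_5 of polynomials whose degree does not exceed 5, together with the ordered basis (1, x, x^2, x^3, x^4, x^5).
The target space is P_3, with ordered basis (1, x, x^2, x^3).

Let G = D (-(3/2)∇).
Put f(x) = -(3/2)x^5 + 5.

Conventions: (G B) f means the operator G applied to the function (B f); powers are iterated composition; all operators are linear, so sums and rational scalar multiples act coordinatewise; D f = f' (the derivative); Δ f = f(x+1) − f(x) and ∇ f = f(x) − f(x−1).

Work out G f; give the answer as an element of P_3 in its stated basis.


∇ f = -(15/2)x^4 + 15x^3 - 15x^2 + (15/2)x - 3/2
(-(3/2)∇) f = (45/4)x^4 - (45/2)x^3 + (45/2)x^2 - (45/4)x + 9/4
D (-(3/2)∇) f = 45x^3 - (135/2)x^2 + 45x - 45/4

g(x) = 45x^3 - (135/2)x^2 + 45x - 45/4


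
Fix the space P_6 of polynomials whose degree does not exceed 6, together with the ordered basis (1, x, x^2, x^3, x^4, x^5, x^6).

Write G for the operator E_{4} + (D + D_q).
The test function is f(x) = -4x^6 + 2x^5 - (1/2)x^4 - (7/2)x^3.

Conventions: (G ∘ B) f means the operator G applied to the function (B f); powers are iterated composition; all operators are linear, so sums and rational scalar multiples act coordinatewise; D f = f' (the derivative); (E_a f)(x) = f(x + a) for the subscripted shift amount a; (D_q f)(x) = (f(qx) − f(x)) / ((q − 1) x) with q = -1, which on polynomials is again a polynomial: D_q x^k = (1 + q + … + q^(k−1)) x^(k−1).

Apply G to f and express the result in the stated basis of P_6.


g(x) = -4x^6 - 118x^5 - (1817/2)x^4 - (9627/2)x^3 - 14184x^2 - 22312x - 14688

E_{4} f = -4x^6 - 94x^5 - (1841/2)x^4 - (9623/2)x^3 - 14170x^2 - 22312x - 14688
D f = -24x^5 + 10x^4 - 2x^3 - (21/2)x^2
D_q f = 2x^4 - (7/2)x^2
(D + D_q) f = -24x^5 + 12x^4 - 2x^3 - 14x^2
(E_{4} + (D + D_q)) f = -4x^6 - 118x^5 - (1817/2)x^4 - (9627/2)x^3 - 14184x^2 - 22312x - 14688


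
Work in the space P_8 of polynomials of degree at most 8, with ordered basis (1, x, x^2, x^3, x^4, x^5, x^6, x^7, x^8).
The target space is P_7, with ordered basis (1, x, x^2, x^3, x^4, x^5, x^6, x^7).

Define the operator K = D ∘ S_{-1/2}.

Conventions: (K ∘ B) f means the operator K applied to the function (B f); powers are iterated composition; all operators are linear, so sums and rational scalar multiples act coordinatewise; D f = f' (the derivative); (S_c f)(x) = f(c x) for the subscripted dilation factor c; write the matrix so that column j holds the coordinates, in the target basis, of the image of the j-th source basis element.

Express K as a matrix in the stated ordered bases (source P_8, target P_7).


image of 1: 0
image of x: -1/2
image of x^2: (1/2)x
image of x^3: -(3/8)x^2
image of x^4: (1/4)x^3
image of x^5: -(5/32)x^4
image of x^6: (3/32)x^5
image of x^7: -(7/128)x^6
image of x^8: (1/32)x^7
each image's coordinates form column j of the matrix

the matrix is [[0, -1/2, 0, 0, 0, 0, 0, 0, 0]; [0, 0, 1/2, 0, 0, 0, 0, 0, 0]; [0, 0, 0, -3/8, 0, 0, 0, 0, 0]; [0, 0, 0, 0, 1/4, 0, 0, 0, 0]; [0, 0, 0, 0, 0, -5/32, 0, 0, 0]; [0, 0, 0, 0, 0, 0, 3/32, 0, 0]; [0, 0, 0, 0, 0, 0, 0, -7/128, 0]; [0, 0, 0, 0, 0, 0, 0, 0, 1/32]] (rows listed top to bottom)


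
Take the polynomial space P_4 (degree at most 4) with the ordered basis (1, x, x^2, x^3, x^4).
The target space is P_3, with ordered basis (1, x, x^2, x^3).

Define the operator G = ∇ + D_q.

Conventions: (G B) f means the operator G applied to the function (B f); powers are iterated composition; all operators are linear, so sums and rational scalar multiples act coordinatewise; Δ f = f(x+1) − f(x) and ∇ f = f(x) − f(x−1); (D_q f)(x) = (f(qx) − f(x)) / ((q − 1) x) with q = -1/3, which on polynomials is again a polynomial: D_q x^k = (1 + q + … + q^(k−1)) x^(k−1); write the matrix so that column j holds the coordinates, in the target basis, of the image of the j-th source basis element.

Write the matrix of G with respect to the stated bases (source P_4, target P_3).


image of 1: 0
image of x: 2
image of x^2: (8/3)x - 1
image of x^3: (34/9)x^2 - 3x + 1
image of x^4: (128/27)x^3 - 6x^2 + 4x - 1
each image's coordinates form column j of the matrix

the matrix is [[0, 2, -1, 1, -1]; [0, 0, 8/3, -3, 4]; [0, 0, 0, 34/9, -6]; [0, 0, 0, 0, 128/27]] (rows listed top to bottom)


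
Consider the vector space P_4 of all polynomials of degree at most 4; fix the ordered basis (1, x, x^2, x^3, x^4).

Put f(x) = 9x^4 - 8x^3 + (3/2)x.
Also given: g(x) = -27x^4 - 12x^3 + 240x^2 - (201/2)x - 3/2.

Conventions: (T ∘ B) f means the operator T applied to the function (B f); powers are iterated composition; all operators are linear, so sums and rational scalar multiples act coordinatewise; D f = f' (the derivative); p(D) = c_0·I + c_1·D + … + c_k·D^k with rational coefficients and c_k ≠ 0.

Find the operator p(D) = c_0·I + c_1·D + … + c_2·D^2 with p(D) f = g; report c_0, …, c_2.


p(D) = -3·I − D + 2·D^2, i.e. c_0 = -3, c_1 = -1, c_2 = 2

D^0 f = 9x^4 - 8x^3 + (3/2)x
D^1 f = 36x^3 - 24x^2 + 3/2
D^2 f = 108x^2 - 48x
matching coefficients of g against c_0 f + c_1 Df + … from the top degree down determines the c_i
solution: c_0 = -3, c_1 = -1, c_2 = 2


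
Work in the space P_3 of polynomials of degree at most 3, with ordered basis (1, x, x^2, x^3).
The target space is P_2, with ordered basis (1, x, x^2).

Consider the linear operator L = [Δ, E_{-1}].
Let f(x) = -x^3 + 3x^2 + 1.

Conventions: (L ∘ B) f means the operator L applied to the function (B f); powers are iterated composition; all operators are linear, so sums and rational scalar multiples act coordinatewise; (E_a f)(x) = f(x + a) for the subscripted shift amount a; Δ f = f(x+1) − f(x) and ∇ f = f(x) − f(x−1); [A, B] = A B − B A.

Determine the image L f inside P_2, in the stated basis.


the result is g(x) = 0

E_{-1} f = -x^3 + 6x^2 - 9x + 5
Δ E_{-1} f = -3x^2 + 9x - 4
Δ f = -3x^2 + 3x + 2
E_{-1} Δ f = -3x^2 + 9x - 4
[Δ, E_{-1}] f = 0


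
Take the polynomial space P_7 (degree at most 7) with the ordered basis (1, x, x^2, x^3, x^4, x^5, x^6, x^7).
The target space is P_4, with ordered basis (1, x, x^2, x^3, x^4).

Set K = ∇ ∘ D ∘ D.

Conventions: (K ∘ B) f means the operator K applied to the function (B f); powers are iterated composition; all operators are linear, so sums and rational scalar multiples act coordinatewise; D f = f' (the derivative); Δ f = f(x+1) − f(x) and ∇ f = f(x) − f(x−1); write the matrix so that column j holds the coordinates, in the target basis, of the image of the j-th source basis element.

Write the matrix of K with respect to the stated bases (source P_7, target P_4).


image of 1: 0
image of x: 0
image of x^2: 0
image of x^3: 6
image of x^4: 24x - 12
image of x^5: 60x^2 - 60x + 20
image of x^6: 120x^3 - 180x^2 + 120x - 30
image of x^7: 210x^4 - 420x^3 + 420x^2 - 210x + 42
each image's coordinates form column j of the matrix

the matrix is [[0, 0, 0, 6, -12, 20, -30, 42]; [0, 0, 0, 0, 24, -60, 120, -210]; [0, 0, 0, 0, 0, 60, -180, 420]; [0, 0, 0, 0, 0, 0, 120, -420]; [0, 0, 0, 0, 0, 0, 0, 210]] (rows listed top to bottom)


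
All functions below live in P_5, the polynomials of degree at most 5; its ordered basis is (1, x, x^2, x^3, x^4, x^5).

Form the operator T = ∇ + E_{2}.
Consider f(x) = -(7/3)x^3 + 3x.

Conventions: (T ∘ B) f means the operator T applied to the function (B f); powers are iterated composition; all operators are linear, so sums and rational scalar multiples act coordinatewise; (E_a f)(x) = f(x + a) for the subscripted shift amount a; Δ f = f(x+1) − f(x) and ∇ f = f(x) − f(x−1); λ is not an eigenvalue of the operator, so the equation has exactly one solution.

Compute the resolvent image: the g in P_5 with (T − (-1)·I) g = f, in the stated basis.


the result is g(x) = -(7/6)x^3 + (21/4)x^2 - 9x + 87/8

write g with unknown coordinates in the stated basis and equate coefficients in (T − (-1)·I) g = f
solving from the highest basis element down gives g = -(7/6)x^3 + (21/4)x^2 - 9x + 87/8
check: T g = -(7/6)x^3 - (21/4)x^2 + 12x - 87/8
so T g − (-1)·g = -(7/3)x^3 + 3x = f ✓
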